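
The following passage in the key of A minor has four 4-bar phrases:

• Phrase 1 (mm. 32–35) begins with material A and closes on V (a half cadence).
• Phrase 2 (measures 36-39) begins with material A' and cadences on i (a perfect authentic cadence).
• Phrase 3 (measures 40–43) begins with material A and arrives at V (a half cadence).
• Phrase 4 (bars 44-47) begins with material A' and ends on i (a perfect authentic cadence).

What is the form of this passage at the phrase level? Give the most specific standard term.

The cadence pattern HC–PAC–HC–PAC is weak–strong twice, and phrases 3–4 restate phrases 1–2: a period heard twice, not a double period (which would end weakly at phrase 2).

repeated period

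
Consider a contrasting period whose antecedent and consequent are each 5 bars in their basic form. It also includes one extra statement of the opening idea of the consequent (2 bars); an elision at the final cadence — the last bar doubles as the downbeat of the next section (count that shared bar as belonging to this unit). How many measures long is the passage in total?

12 measures

Basic contrasting period: 5 + 5 = 10 bars.
10 (basic form) + 2 (extra statement) = 12.
The elision shares a bar with the next section but does not change this unit's count.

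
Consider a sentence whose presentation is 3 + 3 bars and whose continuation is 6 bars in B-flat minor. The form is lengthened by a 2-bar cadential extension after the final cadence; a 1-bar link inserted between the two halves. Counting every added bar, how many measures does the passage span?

15 measures

Basic sentence: 3 + 3 + 6 = 12 bars.
12 (basic form) + 2 (cadential extension) + 1 (link) = 15.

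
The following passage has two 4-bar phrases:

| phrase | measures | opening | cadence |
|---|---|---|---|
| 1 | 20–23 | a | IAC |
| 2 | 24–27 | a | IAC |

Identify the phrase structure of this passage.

Both phrases have the same opening (a) and the same cadence (imperfect authentic cadence): the second is a restatement, not a consequent, so this is a repeated phrase rather than a period.

repeated phrase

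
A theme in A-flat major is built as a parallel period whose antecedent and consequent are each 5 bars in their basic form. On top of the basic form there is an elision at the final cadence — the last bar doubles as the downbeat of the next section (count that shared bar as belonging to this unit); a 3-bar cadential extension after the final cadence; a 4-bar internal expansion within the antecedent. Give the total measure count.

Basic parallel period: 5 + 5 = 10 bars.
10 (basic form) + 3 (cadential extension) + 4 (internal expansion) = 17.
The elision shares a bar with the next section but does not change this unit's count.

17 measures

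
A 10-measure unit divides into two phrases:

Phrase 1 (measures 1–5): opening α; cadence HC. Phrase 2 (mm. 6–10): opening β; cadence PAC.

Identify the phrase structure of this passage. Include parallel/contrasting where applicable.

Phrase 1 ends with a half cadence (weaker) and phrase 2 with a perfect authentic cadence (stronger): antecedent + consequent = a period.
The two phrases open with different material (α / β), so the period is contrasting.

contrasting period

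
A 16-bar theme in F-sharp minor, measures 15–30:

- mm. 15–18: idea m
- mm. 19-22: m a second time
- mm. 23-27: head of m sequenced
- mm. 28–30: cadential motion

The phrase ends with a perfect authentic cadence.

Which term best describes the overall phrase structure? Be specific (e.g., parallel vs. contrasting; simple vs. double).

Basic idea (bars 15-18) + its repetition (bars 19–22) form the presentation; fragmentation and cadence (measures 23–30) form the continuation — the 16-bar whole is a sentence.

sentence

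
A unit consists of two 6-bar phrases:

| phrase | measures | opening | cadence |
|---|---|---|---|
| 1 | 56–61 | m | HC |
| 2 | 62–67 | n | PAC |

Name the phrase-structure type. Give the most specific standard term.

Phrase 1 ends with a half cadence (weaker) and phrase 2 with a perfect authentic cadence (stronger): antecedent + consequent = a period.
The two phrases open with different material (m / n), so the period is contrasting.

contrasting period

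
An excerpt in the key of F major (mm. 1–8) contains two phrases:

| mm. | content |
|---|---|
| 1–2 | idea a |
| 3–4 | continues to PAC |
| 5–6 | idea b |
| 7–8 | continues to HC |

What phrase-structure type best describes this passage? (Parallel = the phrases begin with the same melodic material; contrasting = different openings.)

phrase group

The second phrase closes with a half cadence, which is not stronger than the first phrase's perfect authentic cadence; without a weak→strong cadential pair there is no antecedent–consequent relationship, so this is a phrase group rather than a period.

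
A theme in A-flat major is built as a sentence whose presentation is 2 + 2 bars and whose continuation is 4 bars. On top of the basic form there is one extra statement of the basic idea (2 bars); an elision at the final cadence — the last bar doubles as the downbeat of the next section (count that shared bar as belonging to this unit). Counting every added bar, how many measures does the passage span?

Basic sentence: 2 + 2 + 4 = 8 bars.
8 (basic form) + 2 (extra statement) = 10.
The elision shares a bar with the next section but does not change this unit's count.

10 measures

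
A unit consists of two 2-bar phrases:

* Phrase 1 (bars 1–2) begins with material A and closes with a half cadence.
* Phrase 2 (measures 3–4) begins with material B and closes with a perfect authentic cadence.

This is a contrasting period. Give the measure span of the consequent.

measures 3–4

The phrase ending with the weaker cadence (half cadence) is the antecedent; the one ending more conclusively (perfect authentic cadence) is the consequent. The consequent is measures 3–4.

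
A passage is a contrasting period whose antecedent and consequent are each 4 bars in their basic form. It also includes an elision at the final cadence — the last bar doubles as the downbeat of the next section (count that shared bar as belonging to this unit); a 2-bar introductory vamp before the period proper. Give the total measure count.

Basic contrasting period: 4 + 4 = 8 bars.
8 (basic form) + 2 (introduction) = 10.
The elision shares a bar with the next section but does not change this unit's count.

10 measures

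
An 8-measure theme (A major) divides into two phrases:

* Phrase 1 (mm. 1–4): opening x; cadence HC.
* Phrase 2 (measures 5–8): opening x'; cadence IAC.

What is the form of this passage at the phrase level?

parallel period

Phrase 1 ends with a half cadence (weaker) and phrase 2 with an imperfect authentic cadence (stronger): antecedent + consequent = a period.
The two phrases open with the same material (x / x'), so the period is parallel.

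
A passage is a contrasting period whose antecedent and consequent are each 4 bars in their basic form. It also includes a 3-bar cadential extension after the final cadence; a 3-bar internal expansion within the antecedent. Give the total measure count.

14 measures

Basic contrasting period: 4 + 4 = 8 bars.
8 (basic form) + 3 (cadential extension) + 3 (internal expansion) = 14.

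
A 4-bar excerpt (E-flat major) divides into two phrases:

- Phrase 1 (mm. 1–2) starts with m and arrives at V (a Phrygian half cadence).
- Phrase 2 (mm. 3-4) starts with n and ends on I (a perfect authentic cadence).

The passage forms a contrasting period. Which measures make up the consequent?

measures 3–4

The phrase ending with the weaker cadence (Phrygian half cadence) is the antecedent; the one ending more conclusively (perfect authentic cadence) is the consequent. The consequent is measures 3–4.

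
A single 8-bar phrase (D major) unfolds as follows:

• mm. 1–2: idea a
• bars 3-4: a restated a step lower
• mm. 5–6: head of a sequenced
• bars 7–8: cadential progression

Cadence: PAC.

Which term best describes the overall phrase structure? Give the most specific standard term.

sentence

Basic idea (measures 1–2) + its repetition (mm. 3-4) form the presentation; fragmentation and cadence (mm. 5-8) form the continuation — the 8-bar whole is a sentence.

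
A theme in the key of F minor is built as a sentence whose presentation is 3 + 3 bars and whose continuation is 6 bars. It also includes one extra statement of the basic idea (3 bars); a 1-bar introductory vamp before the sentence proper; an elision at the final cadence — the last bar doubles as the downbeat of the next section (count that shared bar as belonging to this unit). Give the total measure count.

16 measures

Basic sentence: 3 + 3 + 6 = 12 bars.
12 (basic form) + 3 (extra statement) + 1 (introduction) = 16.
The elision shares a bar with the next section but does not change this unit's count.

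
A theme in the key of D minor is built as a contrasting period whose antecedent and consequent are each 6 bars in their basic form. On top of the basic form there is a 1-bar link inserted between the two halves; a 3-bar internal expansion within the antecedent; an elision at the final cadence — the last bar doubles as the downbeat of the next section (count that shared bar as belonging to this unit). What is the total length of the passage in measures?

16 measures

Basic contrasting period: 6 + 6 = 12 bars.
12 (basic form) + 1 (link) + 3 (internal expansion) = 16.
The elision shares a bar with the next section but does not change this unit's count.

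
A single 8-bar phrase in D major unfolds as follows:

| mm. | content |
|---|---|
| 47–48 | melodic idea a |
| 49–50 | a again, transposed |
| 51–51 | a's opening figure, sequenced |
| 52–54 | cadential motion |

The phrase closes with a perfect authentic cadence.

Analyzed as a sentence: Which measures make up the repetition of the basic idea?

measures 49–50

The presentation of a sentence is the basic idea (mm. 47–48) plus its repetition (mm. 49–50); the repetition of the basic idea is therefore bars 49–50.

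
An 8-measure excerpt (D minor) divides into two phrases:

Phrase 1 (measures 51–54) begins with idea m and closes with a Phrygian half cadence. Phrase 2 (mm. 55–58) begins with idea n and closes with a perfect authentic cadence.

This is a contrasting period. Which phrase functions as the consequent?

The phrase ending with the weaker cadence (Phrygian half cadence) is the antecedent; the one ending more conclusively (perfect authentic cadence) is the consequent. The consequent is phrase 2.

phrase 2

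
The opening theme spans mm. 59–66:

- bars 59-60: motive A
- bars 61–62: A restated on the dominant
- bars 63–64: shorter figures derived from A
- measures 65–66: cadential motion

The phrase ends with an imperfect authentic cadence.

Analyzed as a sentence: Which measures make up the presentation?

The presentation of a sentence is the basic idea (measures 59–60) plus its repetition (measures 61-62); the presentation is therefore mm. 59-62.

measures 59–62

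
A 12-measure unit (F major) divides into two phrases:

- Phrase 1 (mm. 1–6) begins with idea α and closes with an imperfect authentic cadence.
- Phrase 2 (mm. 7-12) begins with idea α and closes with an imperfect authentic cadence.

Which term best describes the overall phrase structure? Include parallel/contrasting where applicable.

Both phrases have the same opening (α) and the same cadence (imperfect authentic cadence): the second is a restatement, not a consequent, so this is a repeated phrase rather than a period.

repeated phrase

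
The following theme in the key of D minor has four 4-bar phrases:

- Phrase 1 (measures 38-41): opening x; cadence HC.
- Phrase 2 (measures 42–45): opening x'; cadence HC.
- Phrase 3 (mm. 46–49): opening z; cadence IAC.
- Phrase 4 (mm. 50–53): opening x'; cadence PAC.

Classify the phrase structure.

contrasting double period

Four phrases in two halves: the first half (measures 38–45) ends with a half cadence, the second (mm. 46-53) with a perfect authentic cadence — a large antecedent–consequent pair, i.e. a double period.
Phrase 3 begins with different material from phrase 1, making it contrasting.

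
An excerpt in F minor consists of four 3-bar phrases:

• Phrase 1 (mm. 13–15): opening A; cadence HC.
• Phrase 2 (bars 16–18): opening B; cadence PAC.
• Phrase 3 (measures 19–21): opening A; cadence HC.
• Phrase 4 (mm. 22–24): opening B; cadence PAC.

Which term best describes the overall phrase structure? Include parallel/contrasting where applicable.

The cadence pattern HC–PAC–HC–PAC is weak–strong twice, and phrases 3–4 restate phrases 1–2: a period heard twice, not a double period (which would end weakly at phrase 2).

repeated period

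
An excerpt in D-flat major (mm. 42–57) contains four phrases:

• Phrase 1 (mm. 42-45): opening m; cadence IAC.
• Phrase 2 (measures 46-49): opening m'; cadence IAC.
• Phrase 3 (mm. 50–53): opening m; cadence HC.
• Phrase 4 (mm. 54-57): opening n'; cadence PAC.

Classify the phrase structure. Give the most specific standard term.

Four phrases in two halves: the first half (measures 42-49) ends with an imperfect authentic cadence, the second (mm. 50–57) with a perfect authentic cadence — a large antecedent–consequent pair, i.e. a double period.
Phrase 3 begins with the same material as phrase 1, making it parallel.

parallel double period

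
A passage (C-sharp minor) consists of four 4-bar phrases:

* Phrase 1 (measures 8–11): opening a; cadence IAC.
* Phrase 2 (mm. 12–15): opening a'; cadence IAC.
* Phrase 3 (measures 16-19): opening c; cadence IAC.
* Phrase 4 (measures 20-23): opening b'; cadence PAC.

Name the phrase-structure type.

contrasting double period

Four phrases in two halves: the first half (mm. 8–15) ends with an imperfect authentic cadence, the second (bars 16–23) with a perfect authentic cadence — a large antecedent–consequent pair, i.e. a double period.
Phrase 3 begins with different material from phrase 1, making it contrasting.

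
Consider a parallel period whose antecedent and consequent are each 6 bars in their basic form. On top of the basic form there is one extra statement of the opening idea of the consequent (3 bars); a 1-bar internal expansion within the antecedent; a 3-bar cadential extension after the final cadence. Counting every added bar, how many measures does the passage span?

19 measures

Basic parallel period: 6 + 6 = 12 bars.
12 (basic form) + 3 (extra statement) + 1 (internal expansion) + 3 (cadential extension) = 19.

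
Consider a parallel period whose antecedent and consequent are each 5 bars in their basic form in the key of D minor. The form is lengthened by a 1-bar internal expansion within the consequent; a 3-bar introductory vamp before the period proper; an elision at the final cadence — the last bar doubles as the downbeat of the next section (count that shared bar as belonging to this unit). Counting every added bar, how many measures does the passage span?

14 measures

Basic parallel period: 5 + 5 = 10 bars.
10 (basic form) + 1 (internal expansion) + 3 (introduction) = 14.
The elision shares a bar with the next section but does not change this unit's count.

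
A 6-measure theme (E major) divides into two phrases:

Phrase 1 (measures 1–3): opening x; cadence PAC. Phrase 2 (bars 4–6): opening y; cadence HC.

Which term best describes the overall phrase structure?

The second phrase closes with a half cadence, which is not stronger than the first phrase's perfect authentic cadence; without a weak→strong cadential pair there is no antecedent–consequent relationship, so this is a phrase group rather than a period.

phrase group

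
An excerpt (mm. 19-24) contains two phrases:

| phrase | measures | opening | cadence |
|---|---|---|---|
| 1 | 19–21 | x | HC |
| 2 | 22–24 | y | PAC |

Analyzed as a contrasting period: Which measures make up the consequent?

The antecedent is the phrase ending with the weaker cadence (half cadence, phrase 1) and the consequent the one ending more conclusively (perfect authentic cadence, phrase 2); the consequent is mm. 22–24.

measures 22–24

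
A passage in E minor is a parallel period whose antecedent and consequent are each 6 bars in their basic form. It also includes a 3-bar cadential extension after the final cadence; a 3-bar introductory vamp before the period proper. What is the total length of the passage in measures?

18 measures

Basic parallel period: 6 + 6 = 12 bars.
12 (basic form) + 3 (cadential extension) + 3 (introduction) = 18.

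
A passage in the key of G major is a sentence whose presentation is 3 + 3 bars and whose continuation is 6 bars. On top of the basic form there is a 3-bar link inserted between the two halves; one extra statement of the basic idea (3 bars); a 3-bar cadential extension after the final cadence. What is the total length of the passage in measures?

21 measures

Basic sentence: 3 + 3 + 6 = 12 bars.
12 (basic form) + 3 (link) + 3 (extra statement) + 3 (cadential extension) = 21.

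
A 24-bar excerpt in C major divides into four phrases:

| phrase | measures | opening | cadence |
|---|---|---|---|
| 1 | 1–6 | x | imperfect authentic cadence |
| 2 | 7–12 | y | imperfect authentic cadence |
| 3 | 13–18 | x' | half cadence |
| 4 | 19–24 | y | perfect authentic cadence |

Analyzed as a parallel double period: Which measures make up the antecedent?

measures 1–12

In a double period the four phrases pair into a large antecedent (phrases 1–2, ending imperfect authentic cadence) and a large consequent (phrases 3–4, ending perfect authentic cadence). The antecedent spans mm. 1-12.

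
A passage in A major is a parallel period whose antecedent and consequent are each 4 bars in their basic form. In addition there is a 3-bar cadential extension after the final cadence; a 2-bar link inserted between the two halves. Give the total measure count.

Basic parallel period: 4 + 4 = 8 bars.
8 (basic form) + 3 (cadential extension) + 2 (link) = 13.

13 measures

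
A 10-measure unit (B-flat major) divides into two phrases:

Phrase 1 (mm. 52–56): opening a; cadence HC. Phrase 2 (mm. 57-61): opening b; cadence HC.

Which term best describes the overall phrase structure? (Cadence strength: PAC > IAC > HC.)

phrase group

The second phrase closes with a half cadence, which is not stronger than the first phrase's half cadence; without a weak→strong cadential pair there is no antecedent–consequent relationship, so this is a phrase group rather than a period.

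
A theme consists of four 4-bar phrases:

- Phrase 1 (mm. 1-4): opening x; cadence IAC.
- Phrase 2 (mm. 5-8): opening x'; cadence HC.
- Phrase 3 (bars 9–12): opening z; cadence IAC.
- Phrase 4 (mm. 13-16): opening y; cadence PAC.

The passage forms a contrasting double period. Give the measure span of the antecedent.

In a double period the first pair of phrases (ending half cadence) is the large antecedent and the second pair (ending perfect authentic cadence) is the large consequent; the antecedent is measures 1–8.

measures 1–8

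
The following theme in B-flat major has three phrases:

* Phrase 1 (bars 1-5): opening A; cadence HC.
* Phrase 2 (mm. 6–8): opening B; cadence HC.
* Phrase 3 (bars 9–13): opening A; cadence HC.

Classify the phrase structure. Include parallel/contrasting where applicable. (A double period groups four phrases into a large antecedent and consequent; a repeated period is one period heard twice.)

phrase group

The final phrase closes with a half cadence, which is not stronger than the preceding half cadence; the 3 phrases lack an overall antecedent–consequent design and so form a phrase group.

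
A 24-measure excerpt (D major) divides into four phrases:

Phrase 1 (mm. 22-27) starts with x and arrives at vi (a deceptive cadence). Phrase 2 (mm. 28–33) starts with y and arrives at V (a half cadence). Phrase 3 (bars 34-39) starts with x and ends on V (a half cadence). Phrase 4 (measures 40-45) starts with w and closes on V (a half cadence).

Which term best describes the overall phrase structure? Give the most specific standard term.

Phrase 4 ends with a half cadence, no stronger than phrase 2's half cadence, so the four phrases do not form a double period; nor do phrases 3–4 duplicate 1–2, so it is not a repeated period. With no phrase reaching a conclusive cadence, the passage is a phrase group.

phrase group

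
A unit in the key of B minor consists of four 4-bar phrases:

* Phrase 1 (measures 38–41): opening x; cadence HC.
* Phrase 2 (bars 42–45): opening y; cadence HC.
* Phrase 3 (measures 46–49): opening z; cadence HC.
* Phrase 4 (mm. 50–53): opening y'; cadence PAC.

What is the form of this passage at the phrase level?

Four phrases in two halves: the first half (bars 38–45) ends with a half cadence, the second (bars 46-53) with a perfect authentic cadence — a large antecedent–consequent pair, i.e. a double period.
Phrase 3 begins with different material from phrase 1, making it contrasting.

contrasting double period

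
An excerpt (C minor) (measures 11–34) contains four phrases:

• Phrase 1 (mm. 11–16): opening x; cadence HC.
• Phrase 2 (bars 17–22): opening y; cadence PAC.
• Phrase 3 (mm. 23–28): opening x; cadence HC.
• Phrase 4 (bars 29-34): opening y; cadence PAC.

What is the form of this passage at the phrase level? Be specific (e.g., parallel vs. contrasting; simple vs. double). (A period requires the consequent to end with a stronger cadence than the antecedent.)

The cadence pattern HC–PAC–HC–PAC is weak–strong twice, and phrases 3–4 restate phrases 1–2: a period heard twice, not a double period (which would end weakly at phrase 2).

repeated period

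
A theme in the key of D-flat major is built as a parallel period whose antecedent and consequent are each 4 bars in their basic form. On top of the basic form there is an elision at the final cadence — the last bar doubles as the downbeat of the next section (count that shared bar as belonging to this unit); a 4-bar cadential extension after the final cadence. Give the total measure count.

12 measures

Basic parallel period: 4 + 4 = 8 bars.
8 (basic form) + 4 (cadential extension) = 12.
The elision shares a bar with the next section but does not change this unit's count.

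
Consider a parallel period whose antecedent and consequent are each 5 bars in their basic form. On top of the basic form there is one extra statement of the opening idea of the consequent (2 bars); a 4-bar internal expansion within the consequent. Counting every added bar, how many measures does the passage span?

Basic parallel period: 5 + 5 = 10 bars.
10 (basic form) + 2 (extra statement) + 4 (internal expansion) = 16.

16 measures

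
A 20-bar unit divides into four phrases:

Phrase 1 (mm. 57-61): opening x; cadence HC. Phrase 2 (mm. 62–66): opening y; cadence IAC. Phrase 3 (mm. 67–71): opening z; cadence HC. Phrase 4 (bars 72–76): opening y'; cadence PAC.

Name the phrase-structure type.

Four phrases in two halves: the first half (bars 57–66) ends with an imperfect authentic cadence, the second (measures 67-76) with a perfect authentic cadence — a large antecedent–consequent pair, i.e. a double period.
Phrase 3 begins with different material from phrase 1, making it contrasting.

contrasting double period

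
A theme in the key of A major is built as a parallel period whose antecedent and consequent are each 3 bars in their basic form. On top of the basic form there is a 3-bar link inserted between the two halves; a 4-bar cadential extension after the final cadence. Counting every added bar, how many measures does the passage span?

13 measures

Basic parallel period: 3 + 3 = 6 bars.
6 (basic form) + 3 (link) + 4 (cadential extension) = 13.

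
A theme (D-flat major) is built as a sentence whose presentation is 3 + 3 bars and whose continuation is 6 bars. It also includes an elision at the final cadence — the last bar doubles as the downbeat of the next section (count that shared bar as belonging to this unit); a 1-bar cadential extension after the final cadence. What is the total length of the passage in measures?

Basic sentence: 3 + 3 + 6 = 12 bars.
12 (basic form) + 1 (cadential extension) = 13.
The elision shares a bar with the next section but does not change this unit's count.

13 measures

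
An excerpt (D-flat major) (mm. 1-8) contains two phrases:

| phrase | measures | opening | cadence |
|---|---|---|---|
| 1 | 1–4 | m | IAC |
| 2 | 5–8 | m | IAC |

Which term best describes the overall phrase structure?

Both phrases have the same opening (m) and the same cadence (imperfect authentic cadence): the second is a restatement, not a consequent, so this is a repeated phrase rather than a period.

repeated phrase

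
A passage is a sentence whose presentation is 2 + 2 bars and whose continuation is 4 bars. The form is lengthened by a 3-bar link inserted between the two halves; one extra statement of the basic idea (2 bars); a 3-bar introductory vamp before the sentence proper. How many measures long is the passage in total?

Basic sentence: 2 + 2 + 4 = 8 bars.
8 (basic form) + 3 (link) + 2 (extra statement) + 3 (introduction) = 16.

16 measures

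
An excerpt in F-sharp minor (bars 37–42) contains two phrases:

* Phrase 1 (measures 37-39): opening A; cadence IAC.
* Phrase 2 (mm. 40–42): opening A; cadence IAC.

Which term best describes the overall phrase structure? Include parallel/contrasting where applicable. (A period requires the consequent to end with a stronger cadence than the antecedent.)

repeated phrase

Both phrases have the same opening (A) and the same cadence (imperfect authentic cadence): the second is a restatement, not a consequent, so this is a repeated phrase rather than a period.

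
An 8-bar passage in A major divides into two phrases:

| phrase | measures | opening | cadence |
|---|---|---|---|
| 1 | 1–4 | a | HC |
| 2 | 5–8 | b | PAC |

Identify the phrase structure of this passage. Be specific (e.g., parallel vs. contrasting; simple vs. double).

contrasting period

Phrase 1 ends with a half cadence (weaker) and phrase 2 with a perfect authentic cadence (stronger): antecedent + consequent = a period.
The two phrases open with different material (a / b), so the period is contrasting.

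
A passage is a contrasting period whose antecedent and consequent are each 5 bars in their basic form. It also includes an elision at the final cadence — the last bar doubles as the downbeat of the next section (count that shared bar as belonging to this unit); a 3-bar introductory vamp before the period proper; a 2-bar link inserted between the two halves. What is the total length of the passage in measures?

15 measures

Basic contrasting period: 5 + 5 = 10 bars.
10 (basic form) + 3 (introduction) + 2 (link) = 15.
The elision shares a bar with the next section but does not change this unit's count.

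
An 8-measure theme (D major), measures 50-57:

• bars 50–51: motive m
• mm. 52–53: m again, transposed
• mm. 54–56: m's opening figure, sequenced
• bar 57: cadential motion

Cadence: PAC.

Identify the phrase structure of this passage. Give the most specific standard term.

sentence

Basic idea (bars 50-51) + its repetition (mm. 52–53) form the presentation; fragmentation and cadence (bars 54–57) form the continuation — the 8-bar whole is a sentence.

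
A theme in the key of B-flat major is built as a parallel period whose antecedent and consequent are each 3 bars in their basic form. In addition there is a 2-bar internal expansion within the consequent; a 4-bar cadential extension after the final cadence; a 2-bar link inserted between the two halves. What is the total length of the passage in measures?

Basic parallel period: 3 + 3 = 6 bars.
6 (basic form) + 2 (internal expansion) + 4 (cadential extension) + 2 (link) = 14.

14 measures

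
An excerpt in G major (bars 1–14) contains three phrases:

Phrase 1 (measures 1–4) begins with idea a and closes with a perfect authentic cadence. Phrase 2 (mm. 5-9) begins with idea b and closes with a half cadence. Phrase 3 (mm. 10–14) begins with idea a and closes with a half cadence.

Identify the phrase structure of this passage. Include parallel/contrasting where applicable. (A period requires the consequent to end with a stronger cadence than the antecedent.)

The final phrase closes with a half cadence, which is not stronger than the preceding half cadence; the 3 phrases lack an overall antecedent–consequent design and so form a phrase group.

phrase group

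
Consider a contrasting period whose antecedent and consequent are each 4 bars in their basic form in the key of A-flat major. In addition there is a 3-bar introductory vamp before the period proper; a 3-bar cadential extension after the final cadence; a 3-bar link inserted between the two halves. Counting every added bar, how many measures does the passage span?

17 measures

Basic contrasting period: 4 + 4 = 8 bars.
8 (basic form) + 3 (introduction) + 3 (cadential extension) + 3 (link) = 17.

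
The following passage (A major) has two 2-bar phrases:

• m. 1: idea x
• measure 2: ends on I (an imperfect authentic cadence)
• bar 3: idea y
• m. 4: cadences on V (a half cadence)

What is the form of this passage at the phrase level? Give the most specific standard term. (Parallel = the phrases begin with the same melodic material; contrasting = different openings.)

phrase group

The second phrase closes with a half cadence, which is not stronger than the first phrase's imperfect authentic cadence; without a weak→strong cadential pair there is no antecedent–consequent relationship, so this is a phrase group rather than a period.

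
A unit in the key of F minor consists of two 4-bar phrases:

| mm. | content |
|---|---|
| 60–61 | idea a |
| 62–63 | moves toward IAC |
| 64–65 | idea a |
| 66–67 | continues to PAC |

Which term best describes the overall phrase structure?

Phrase 1 ends with an imperfect authentic cadence (weaker) and phrase 2 with a perfect authentic cadence (stronger): antecedent + consequent = a period.
The two phrases open with the same material (a / a), so the period is parallel.

parallel period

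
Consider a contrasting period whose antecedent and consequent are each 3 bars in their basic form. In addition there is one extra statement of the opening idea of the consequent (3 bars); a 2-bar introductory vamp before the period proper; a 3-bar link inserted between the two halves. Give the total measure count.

Basic contrasting period: 3 + 3 = 6 bars.
6 (basic form) + 3 (extra statement) + 2 (introduction) + 3 (link) = 14.

14 measures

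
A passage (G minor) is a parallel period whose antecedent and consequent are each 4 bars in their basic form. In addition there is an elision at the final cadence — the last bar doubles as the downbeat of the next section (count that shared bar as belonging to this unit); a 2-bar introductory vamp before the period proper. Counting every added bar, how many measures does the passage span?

Basic parallel period: 4 + 4 = 8 bars.
8 (basic form) + 2 (introduction) = 10.
The elision shares a bar with the next section but does not change this unit's count.

10 measures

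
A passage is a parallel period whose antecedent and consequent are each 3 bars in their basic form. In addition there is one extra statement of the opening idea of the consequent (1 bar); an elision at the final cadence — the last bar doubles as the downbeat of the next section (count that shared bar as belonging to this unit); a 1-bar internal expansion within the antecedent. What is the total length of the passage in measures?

8 measures

Basic parallel period: 3 + 3 = 6 bars.
6 (basic form) + 1 (extra statement) + 1 (internal expansion) = 8.
The elision shares a bar with the next section but does not change this unit's count.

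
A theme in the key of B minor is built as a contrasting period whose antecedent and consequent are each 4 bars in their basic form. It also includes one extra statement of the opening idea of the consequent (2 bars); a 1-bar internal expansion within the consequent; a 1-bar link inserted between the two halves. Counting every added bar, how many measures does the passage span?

12 measures

Basic contrasting period: 4 + 4 = 8 bars.
8 (basic form) + 2 (extra statement) + 1 (internal expansion) + 1 (link) = 12.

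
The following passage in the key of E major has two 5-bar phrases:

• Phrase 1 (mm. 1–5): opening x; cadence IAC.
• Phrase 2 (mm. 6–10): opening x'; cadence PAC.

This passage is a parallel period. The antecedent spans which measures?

The antecedent is the phrase ending with the weaker cadence (imperfect authentic cadence, phrase 1) and the consequent the one ending more conclusively (perfect authentic cadence, phrase 2); the antecedent is mm. 1–5.

measures 1–5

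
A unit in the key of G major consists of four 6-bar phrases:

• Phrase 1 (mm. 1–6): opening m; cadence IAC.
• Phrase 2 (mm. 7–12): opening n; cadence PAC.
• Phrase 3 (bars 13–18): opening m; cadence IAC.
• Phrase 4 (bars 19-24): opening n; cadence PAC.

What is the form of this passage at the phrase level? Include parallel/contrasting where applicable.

The cadence pattern IAC–PAC–IAC–PAC is weak–strong twice, and phrases 3–4 restate phrases 1–2: a period heard twice, not a double period (which would end weakly at phrase 2).

repeated period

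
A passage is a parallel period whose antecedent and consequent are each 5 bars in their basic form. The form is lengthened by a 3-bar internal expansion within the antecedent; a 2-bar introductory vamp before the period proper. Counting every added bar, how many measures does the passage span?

Basic parallel period: 5 + 5 = 10 bars.
10 (basic form) + 3 (internal expansion) + 2 (introduction) = 15.

15 measures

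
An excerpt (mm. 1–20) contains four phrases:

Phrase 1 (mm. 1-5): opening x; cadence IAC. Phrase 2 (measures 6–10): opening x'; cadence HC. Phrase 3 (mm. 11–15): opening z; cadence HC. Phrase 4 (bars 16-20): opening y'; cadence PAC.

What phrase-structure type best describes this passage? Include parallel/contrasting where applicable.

Four phrases in two halves: the first half (mm. 1–10) ends with a half cadence, the second (bars 11–20) with a perfect authentic cadence — a large antecedent–consequent pair, i.e. a double period.
Phrase 3 begins with different material from phrase 1, making it contrasting.

contrasting double period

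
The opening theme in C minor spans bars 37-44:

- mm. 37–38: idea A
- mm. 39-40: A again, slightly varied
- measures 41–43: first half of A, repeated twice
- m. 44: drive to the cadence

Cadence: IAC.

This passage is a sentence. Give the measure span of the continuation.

After the presentation (bars 37–40), the continuation covers the fragmentation through the cadence: mm. 41-44.

measures 41–44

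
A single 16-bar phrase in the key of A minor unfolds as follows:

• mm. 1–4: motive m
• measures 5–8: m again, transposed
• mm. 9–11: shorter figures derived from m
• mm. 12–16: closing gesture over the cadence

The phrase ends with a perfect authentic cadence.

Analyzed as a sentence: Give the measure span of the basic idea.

measures 1–4

The presentation of a sentence is the basic idea (bars 1–4) plus its repetition (measures 5-8); the basic idea is therefore measures 1–4.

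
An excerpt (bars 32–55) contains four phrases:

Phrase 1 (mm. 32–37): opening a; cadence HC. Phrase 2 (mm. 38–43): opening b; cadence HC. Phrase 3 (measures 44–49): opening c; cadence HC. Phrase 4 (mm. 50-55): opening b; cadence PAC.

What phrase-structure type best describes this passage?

Four phrases in two halves: the first half (bars 32–43) ends with a half cadence, the second (measures 44–55) with a perfect authentic cadence — a large antecedent–consequent pair, i.e. a double period.
Phrase 3 begins with different material from phrase 1, making it contrasting.

contrasting double period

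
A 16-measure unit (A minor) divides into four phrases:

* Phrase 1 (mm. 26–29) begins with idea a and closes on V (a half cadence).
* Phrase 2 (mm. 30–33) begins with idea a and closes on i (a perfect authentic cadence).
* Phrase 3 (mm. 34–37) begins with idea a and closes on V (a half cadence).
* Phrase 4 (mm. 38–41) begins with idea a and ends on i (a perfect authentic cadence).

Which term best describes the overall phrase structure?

The cadence pattern HC–PAC–HC–PAC is weak–strong twice, and phrases 3–4 restate phrases 1–2: a period heard twice, not a double period (which would end weakly at phrase 2).

repeated period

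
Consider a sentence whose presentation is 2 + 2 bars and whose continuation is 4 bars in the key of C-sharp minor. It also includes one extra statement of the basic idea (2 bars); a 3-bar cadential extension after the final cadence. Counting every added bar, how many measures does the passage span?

13 measures

Basic sentence: 2 + 2 + 4 = 8 bars.
8 (basic form) + 2 (extra statement) + 3 (cadential extension) = 13.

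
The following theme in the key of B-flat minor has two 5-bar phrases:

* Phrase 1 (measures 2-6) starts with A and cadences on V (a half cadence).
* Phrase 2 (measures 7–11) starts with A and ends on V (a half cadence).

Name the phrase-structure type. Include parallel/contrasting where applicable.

Both phrases have the same opening (A) and the same cadence (half cadence): the second is a restatement, not a consequent, so this is a repeated phrase rather than a period.

repeated phrase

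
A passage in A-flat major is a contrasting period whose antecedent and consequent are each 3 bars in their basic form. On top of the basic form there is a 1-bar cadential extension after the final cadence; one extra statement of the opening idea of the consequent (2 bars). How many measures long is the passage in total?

9 measures

Basic contrasting period: 3 + 3 = 6 bars.
6 (basic form) + 1 (cadential extension) + 2 (extra statement) = 9.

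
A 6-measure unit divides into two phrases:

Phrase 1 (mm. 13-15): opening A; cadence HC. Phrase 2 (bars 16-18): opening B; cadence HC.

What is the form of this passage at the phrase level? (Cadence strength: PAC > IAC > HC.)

The second phrase closes with a half cadence, which is not stronger than the first phrase's half cadence; without a weak→strong cadential pair there is no antecedent–consequent relationship, so this is a phrase group rather than a period.

phrase group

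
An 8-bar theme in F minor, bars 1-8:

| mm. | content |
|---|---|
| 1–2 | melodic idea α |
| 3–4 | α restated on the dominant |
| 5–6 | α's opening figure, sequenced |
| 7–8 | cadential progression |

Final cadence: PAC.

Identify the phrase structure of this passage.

sentence

Basic idea (mm. 1–2) + its repetition (mm. 3–4) form the presentation; fragmentation and cadence (mm. 5–8) form the continuation — the 8-bar whole is a sentence.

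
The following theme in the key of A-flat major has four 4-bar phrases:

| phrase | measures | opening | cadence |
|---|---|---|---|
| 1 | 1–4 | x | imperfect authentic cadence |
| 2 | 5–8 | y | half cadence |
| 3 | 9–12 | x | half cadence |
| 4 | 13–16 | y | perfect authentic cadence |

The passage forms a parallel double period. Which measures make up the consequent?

measures 9–16

In a double period the first pair of phrases (ending half cadence) is the large antecedent and the second pair (ending perfect authentic cadence) is the large consequent; the consequent is measures 9–16.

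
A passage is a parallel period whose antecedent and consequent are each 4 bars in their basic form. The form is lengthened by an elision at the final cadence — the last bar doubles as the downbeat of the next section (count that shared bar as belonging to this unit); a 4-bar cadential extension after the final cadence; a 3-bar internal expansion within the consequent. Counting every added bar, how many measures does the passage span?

15 measures

Basic parallel period: 4 + 4 = 8 bars.
8 (basic form) + 4 (cadential extension) + 3 (internal expansion) = 15.
The elision shares a bar with the next section but does not change this unit's count.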